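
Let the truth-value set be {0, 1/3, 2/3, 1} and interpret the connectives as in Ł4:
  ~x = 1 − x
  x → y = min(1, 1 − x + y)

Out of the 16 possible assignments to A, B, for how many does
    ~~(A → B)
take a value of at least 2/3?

A = 0, B = 0 ↦ 1  ≥
A = 0, B = 1/3 ↦ 1  ≥
A = 0, B = 2/3 ↦ 1  ≥
A = 0, B = 1 ↦ 1  ≥
A = 1/3, B = 0 ↦ 2/3  ≥
A = 1/3, B = 1/3 ↦ 1  ≥
A = 1/3, B = 2/3 ↦ 1  ≥
A = 1/3, B = 1 ↦ 1  ≥
A = 2/3, B = 0 ↦ 1/3  <
A = 2/3, B = 1/3 ↦ 2/3  ≥
A = 2/3, B = 2/3 ↦ 1  ≥
A = 2/3, B = 1 ↦ 1  ≥
A = 1, B = 0 ↦ 0  <
A = 1, B = 1/3 ↦ 1/3  <
A = 1, B = 2/3 ↦ 2/3  ≥
A = 1, B = 1 ↦ 1  ≥
So 13 of the 16 assignments meet the threshold.

13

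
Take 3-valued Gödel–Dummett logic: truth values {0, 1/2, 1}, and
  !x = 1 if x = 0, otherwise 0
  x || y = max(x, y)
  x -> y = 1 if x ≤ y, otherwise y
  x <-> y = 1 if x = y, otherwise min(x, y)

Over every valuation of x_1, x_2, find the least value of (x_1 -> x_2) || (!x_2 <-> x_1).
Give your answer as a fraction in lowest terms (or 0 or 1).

1/2

Take x_1 = 1/2, x_2 = 0:
x_1 -> x_2 = 1/2 -> 0 = 0
!x_2 = !0 = 1
!x_2 <-> x_1 = 1 <-> 1/2 = 1/2
(x_1 -> x_2) || (!x_2 <-> x_1) = 0 || 1/2 = 1/2
No assignment yields a value below 1/2, so this is the minimum.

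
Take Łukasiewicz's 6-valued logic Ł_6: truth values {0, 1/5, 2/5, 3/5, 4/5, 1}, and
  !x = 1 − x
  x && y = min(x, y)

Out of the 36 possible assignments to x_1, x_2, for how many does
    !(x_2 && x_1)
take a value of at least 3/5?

value 1: 11 assignments (counts)
value 4/5: 9 assignments (counts)
value 3/5: 7 assignments (counts)
value 2/5: 5 assignments
value 1/5: 3 assignments
value 0: 1 assignment
So 27 of the 36 assignments meet the threshold.

27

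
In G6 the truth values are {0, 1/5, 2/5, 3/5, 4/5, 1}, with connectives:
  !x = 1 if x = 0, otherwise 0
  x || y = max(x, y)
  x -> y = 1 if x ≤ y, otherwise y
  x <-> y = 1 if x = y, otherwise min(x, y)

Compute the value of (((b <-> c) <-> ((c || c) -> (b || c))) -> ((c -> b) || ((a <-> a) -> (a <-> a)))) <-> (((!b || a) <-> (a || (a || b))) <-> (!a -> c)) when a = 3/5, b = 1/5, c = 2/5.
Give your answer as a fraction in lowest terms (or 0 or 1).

1

b <-> c = 1/5 <-> 2/5 = 1/5
c || c = 2/5 || 2/5 = 2/5
b || c = 1/5 || 2/5 = 2/5
(c || c) -> (b || c) = 2/5 -> 2/5 = 1
(b <-> c) <-> ((c || c) -> (b || c)) = 1/5 <-> 1 = 1/5
c -> b = 2/5 -> 1/5 = 1/5
a <-> a = 3/5 <-> 3/5 = 1
a <-> a = 3/5 <-> 3/5 = 1
(a <-> a) -> (a <-> a) = 1 -> 1 = 1
(c -> b) || ((a <-> a) -> (a <-> a)) = 1/5 || 1 = 1
((b <-> c) <-> ((c || c) -> (b || c))) -> ((c -> b) || ((a <-> a) -> (a <-> a))) = 1/5 -> 1 = 1
!b = !1/5 = 0
!b || a = 0 || 3/5 = 3/5
a || b = 3/5 || 1/5 = 3/5
a || (a || b) = 3/5 || 3/5 = 3/5
(!b || a) <-> (a || (a || b)) = 3/5 <-> 3/5 = 1
!a = !3/5 = 0
!a -> c = 0 -> 2/5 = 1
((!b || a) <-> (a || (a || b))) <-> (!a -> c) = 1 <-> 1 = 1
(((b <-> c) <-> ((c || c) -> (b || c))) -> ((c -> b) || ((a <-> a) -> (a <-> a)))) <-> (((!b || a) <-> (a || (a || b))) <-> (!a -> c)) = 1 <-> 1 = 1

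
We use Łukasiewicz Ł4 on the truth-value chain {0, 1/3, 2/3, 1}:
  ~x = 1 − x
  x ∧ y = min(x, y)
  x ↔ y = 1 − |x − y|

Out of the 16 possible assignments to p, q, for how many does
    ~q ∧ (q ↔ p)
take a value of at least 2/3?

p = 0, q = 0 ↦ 1  ≥
p = 0, q = 1/3 ↦ 2/3  ≥
p = 0, q = 2/3 ↦ 1/3  <
p = 0, q = 1 ↦ 0  <
p = 1/3, q = 0 ↦ 2/3  ≥
p = 1/3, q = 1/3 ↦ 2/3  ≥
p = 1/3, q = 2/3 ↦ 1/3  <
p = 1/3, q = 1 ↦ 0  <
p = 2/3, q = 0 ↦ 1/3  <
p = 2/3, q = 1/3 ↦ 2/3  ≥
p = 2/3, q = 2/3 ↦ 1/3  <
p = 2/3, q = 1 ↦ 0  <
p = 1, q = 0 ↦ 0  <
p = 1, q = 1/3 ↦ 1/3  <
p = 1, q = 2/3 ↦ 1/3  <
p = 1, q = 1 ↦ 0  <
So 5 of the 16 assignments meet the threshold.

5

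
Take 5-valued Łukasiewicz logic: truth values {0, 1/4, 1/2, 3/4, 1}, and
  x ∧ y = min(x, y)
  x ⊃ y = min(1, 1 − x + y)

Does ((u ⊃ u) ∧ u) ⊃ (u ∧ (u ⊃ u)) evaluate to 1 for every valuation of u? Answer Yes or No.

u = 0 ↦ 1
u = 1/4 ↦ 1
u = 1/2 ↦ 1
u = 3/4 ↦ 1
u = 1 ↦ 1
Every assignment gives a value ≥ 1.

Yes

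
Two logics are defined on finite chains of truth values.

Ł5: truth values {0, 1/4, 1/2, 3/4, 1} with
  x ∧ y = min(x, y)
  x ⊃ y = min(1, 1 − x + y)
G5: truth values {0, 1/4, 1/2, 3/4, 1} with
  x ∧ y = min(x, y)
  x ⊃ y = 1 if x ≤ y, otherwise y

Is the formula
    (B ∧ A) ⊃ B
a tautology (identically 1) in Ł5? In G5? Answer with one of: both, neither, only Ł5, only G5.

In Ł5: every assignment gives 1 — tautology.
In G5: every assignment gives 1 — tautology.

both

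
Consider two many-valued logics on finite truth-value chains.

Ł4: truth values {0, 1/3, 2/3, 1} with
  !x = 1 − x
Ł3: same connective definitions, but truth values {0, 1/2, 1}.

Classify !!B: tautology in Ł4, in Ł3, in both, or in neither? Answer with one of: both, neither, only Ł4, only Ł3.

neither

In Ł4: at B = 0 the value is 0 — not a tautology.
In Ł3: at B = 0 the value is 0 — not a tautology.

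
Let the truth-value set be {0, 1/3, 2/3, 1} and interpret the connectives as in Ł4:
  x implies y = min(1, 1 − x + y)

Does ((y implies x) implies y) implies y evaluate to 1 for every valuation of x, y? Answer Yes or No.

Counterexample: take x = 0, y = 1/3.
y implies x = 1/3 implies 0 = 2/3
(y implies x) implies y = 2/3 implies 1/3 = 2/3
((y implies x) implies y) implies y = 2/3 implies 1/3 = 2/3
This gives 2/3 ≠ 1.

No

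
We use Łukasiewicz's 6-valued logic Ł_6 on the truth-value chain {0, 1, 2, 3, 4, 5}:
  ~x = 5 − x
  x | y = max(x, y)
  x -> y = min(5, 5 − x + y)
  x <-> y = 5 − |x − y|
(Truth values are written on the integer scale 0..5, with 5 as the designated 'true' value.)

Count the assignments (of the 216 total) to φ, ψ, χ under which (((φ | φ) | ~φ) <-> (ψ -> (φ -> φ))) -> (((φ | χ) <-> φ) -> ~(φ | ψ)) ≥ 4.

109

value 5: 76 assignments (counts)
value 4: 33 assignments (counts)
value 3: 22 assignments
value 2: 39 assignments
value 1: 9 assignments
value 0: 37 assignments
So 109 of the 216 assignments meet the threshold.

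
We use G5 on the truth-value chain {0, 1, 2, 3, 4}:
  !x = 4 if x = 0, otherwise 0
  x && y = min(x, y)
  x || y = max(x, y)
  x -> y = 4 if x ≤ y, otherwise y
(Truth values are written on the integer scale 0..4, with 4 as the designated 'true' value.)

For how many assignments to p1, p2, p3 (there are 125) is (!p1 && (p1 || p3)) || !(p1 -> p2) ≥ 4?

value 4: 25 assignments (counts)
value 3: 5 assignments
value 2: 5 assignments
value 1: 5 assignments
value 0: 85 assignments
So 25 of the 125 assignments meet the threshold.

25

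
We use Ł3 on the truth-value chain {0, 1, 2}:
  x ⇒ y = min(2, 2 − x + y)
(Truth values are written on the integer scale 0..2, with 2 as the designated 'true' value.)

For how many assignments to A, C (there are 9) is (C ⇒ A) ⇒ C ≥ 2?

4

A = 0, C = 0 ↦ 0  <
A = 0, C = 1 ↦ 2  ≥
A = 0, C = 2 ↦ 2  ≥
A = 1, C = 0 ↦ 0  <
A = 1, C = 1 ↦ 1  <
A = 1, C = 2 ↦ 2  ≥
A = 2, C = 0 ↦ 0  <
A = 2, C = 1 ↦ 1  <
A = 2, C = 2 ↦ 2  ≥
So 4 of the 9 assignments meet the threshold.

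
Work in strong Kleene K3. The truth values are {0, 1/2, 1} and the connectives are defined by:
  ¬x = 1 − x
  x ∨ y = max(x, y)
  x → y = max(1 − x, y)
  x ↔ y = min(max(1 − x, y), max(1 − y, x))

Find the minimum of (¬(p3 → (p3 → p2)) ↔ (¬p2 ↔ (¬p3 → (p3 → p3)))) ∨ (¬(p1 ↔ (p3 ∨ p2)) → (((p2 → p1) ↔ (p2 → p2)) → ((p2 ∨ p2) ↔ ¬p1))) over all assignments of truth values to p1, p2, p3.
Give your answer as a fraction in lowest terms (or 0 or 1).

1/2

Take p1 = 0, p2 = 0, p3 = 1/2:
p3 → p2 = 1/2 → 0 = 1/2
p3 → (p3 → p2) = 1/2 → 1/2 = 1/2
¬(p3 → (p3 → p2)) = ¬1/2 = 1/2
¬p2 = ¬0 = 1
¬p3 = ¬1/2 = 1/2
p3 → p3 = 1/2 → 1/2 = 1/2
¬p3 → (p3 → p3) = 1/2 → 1/2 = 1/2
¬p2 ↔ (¬p3 → (p3 → p3)) = 1 ↔ 1/2 = 1/2
¬(p3 → (p3 → p2)) ↔ (¬p2 ↔ (¬p3 → (p3 → p3))) = 1/2 ↔ 1/2 = 1/2
p3 ∨ p2 = 1/2 ∨ 0 = 1/2
p1 ↔ (p3 ∨ p2) = 0 ↔ 1/2 = 1/2
¬(p1 ↔ (p3 ∨ p2)) = ¬1/2 = 1/2
p2 → p1 = 0 → 0 = 1
p2 → p2 = 0 → 0 = 1
(p2 → p1) ↔ (p2 → p2) = 1 ↔ 1 = 1
p2 ∨ p2 = 0 ∨ 0 = 0
¬p1 = ¬0 = 1
(p2 ∨ p2) ↔ ¬p1 = 0 ↔ 1 = 0
((p2 → p1) ↔ (p2 → p2)) → ((p2 ∨ p2) ↔ ¬p1) = 1 → 0 = 0
¬(p1 ↔ (p3 ∨ p2)) → (((p2 → p1) ↔ (p2 → p2)) → ((p2 ∨ p2) ↔ ¬p1)) = 1/2 → 0 = 1/2
(¬(p3 → (p3 → p2)) ↔ (¬p2 ↔ (¬p3 → (p3 → p3)))) ∨ (¬(p1 ↔ (p3 ∨ p2)) → (((p2 → p1) ↔ (p2 → p2)) → ((p2 ∨ p2) ↔ ¬p1))) = 1/2 ∨ 1/2 = 1/2
No assignment yields a value below 1/2, so this is the minimum.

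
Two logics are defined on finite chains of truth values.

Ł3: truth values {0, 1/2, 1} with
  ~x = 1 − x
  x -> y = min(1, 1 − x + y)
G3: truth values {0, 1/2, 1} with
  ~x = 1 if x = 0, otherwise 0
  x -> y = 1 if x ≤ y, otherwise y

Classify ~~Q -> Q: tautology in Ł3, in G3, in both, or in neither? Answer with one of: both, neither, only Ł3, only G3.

In Ł3: every assignment gives 1 — tautology.
In G3: at Q = 1/2 the value is 1/2 — not a tautology.

only Ł3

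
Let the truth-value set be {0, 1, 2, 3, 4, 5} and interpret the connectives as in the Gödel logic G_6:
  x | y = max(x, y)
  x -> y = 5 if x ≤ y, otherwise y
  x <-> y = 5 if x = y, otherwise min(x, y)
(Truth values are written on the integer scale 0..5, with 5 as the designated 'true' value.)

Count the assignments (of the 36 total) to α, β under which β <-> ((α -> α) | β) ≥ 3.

18

value 5: 6 assignments (counts)
value 4: 6 assignments (counts)
value 3: 6 assignments (counts)
value 2: 6 assignments
value 1: 6 assignments
value 0: 6 assignments
So 18 of the 36 assignments meet the threshold.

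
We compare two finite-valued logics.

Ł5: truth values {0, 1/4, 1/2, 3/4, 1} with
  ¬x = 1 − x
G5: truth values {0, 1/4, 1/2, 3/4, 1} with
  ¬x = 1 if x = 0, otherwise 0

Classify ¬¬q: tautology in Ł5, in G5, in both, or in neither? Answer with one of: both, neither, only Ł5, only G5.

neither

In Ł5: at q = 0 the value is 0 — not a tautology.
In G5: at q = 0 the value is 0 — not a tautology.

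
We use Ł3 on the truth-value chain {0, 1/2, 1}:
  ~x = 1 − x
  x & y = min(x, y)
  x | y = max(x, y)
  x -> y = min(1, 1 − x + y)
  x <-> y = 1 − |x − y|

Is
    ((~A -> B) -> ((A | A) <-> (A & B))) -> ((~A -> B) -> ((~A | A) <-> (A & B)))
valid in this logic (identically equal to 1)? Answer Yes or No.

No

Counterexample: take A = 0, B = 1/2.
~A = ~0 = 1
~A -> B = 1 -> 1/2 = 1/2
A | A = 0 | 0 = 0
A & B = 0 & 1/2 = 0
(A | A) <-> (A & B) = 0 <-> 0 = 1
(~A -> B) -> ((A | A) <-> (A & B)) = 1/2 -> 1 = 1
~A = ~0 = 1
~A -> B = 1 -> 1/2 = 1/2
~A = ~0 = 1
~A | A = 1 | 0 = 1
A & B = 0 & 1/2 = 0
(~A | A) <-> (A & B) = 1 <-> 0 = 0
(~A -> B) -> ((~A | A) <-> (A & B)) = 1/2 -> 0 = 1/2
((~A -> B) -> ((A | A) <-> (A & B))) -> ((~A -> B) -> ((~A | A) <-> (A & B))) = 1 -> 1/2 = 1/2
This gives 1/2 ≠ 1.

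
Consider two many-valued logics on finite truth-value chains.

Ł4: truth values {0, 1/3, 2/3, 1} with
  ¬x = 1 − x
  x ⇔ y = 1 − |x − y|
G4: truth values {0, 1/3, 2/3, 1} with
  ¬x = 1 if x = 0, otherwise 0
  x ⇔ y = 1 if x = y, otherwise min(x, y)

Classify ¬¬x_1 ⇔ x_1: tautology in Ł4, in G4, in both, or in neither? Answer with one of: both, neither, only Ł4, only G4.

only Ł4

In Ł4: every assignment gives 1 — tautology.
In G4: at x_1 = 1/3 the value is 1/3 — not a tautology.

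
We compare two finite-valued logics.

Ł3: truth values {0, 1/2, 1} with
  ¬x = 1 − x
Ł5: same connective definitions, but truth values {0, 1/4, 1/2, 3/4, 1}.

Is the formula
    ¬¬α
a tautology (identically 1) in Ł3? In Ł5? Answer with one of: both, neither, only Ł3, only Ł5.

neither

In Ł3: at α = 0 the value is 0 — not a tautology.
In Ł5: at α = 0 the value is 0 — not a tautology.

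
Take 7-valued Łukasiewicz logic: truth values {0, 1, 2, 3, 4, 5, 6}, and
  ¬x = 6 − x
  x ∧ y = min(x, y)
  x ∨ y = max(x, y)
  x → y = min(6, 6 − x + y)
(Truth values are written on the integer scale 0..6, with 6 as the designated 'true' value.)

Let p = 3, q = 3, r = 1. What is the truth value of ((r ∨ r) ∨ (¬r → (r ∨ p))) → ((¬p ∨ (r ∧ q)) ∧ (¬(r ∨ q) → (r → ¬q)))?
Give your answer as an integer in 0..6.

5

r ∨ r = 1 ∨ 1 = 1
¬r = ¬1 = 5
r ∨ p = 1 ∨ 3 = 3
¬r → (r ∨ p) = 5 → 3 = 4
(r ∨ r) ∨ (¬r → (r ∨ p)) = 1 ∨ 4 = 4
¬p = ¬3 = 3
r ∧ q = 1 ∧ 3 = 1
¬p ∨ (r ∧ q) = 3 ∨ 1 = 3
r ∨ q = 1 ∨ 3 = 3
¬(r ∨ q) = ¬3 = 3
¬q = ¬3 = 3
r → ¬q = 1 → 3 = 6
¬(r ∨ q) → (r → ¬q) = 3 → 6 = 6
(¬p ∨ (r ∧ q)) ∧ (¬(r ∨ q) → (r → ¬q)) = 3 ∧ 6 = 3
((r ∨ r) ∨ (¬r → (r ∨ p))) → ((¬p ∨ (r ∧ q)) ∧ (¬(r ∨ q) → (r → ¬q))) = 4 → 3 = 5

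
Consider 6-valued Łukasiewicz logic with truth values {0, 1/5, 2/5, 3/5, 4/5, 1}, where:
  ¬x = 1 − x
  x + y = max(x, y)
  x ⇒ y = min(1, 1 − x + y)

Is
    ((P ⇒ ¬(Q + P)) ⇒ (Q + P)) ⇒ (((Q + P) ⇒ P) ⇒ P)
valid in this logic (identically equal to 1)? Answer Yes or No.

No

Counterexample: take P = 2/5, Q = 4/5.
Q + P = 4/5 + 2/5 = 4/5
¬(Q + P) = ¬4/5 = 1/5
P ⇒ ¬(Q + P) = 2/5 ⇒ 1/5 = 4/5
Q + P = 4/5 + 2/5 = 4/5
(P ⇒ ¬(Q + P)) ⇒ (Q + P) = 4/5 ⇒ 4/5 = 1
Q + P = 4/5 + 2/5 = 4/5
(Q + P) ⇒ P = 4/5 ⇒ 2/5 = 3/5
((Q + P) ⇒ P) ⇒ P = 3/5 ⇒ 2/5 = 4/5
((P ⇒ ¬(Q + P)) ⇒ (Q + P)) ⇒ (((Q + P) ⇒ P) ⇒ P) = 1 ⇒ 4/5 = 4/5
This gives 4/5 ≠ 1.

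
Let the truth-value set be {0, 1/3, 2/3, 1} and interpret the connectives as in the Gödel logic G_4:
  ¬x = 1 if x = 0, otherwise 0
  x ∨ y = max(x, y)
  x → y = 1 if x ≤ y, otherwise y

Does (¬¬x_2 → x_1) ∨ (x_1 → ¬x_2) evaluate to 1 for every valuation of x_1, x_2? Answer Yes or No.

No

Counterexample: take x_1 = 1/3, x_2 = 1/3.
¬x_2 = ¬1/3 = 0
¬¬x_2 = ¬0 = 1
¬¬x_2 → x_1 = 1 → 1/3 = 1/3
¬x_2 = ¬1/3 = 0
x_1 → ¬x_2 = 1/3 → 0 = 0
(¬¬x_2 → x_1) ∨ (x_1 → ¬x_2) = 1/3 ∨ 0 = 1/3
This gives 1/3 ≠ 1.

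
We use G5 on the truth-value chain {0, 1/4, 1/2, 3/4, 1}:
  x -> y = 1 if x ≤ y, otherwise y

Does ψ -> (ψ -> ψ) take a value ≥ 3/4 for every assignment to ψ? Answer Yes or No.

ψ = 0 ↦ 1
ψ = 1/4 ↦ 1
ψ = 1/2 ↦ 1
ψ = 3/4 ↦ 1
ψ = 1 ↦ 1
Every assignment gives a value ≥ 3/4.

Yes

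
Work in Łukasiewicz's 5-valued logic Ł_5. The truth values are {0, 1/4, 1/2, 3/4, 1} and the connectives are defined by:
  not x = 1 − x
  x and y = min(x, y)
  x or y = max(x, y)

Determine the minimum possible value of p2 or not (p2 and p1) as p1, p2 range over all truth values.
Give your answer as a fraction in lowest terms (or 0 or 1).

1/2

Take p1 = 1/2, p2 = 1/2:
p2 and p1 = 1/2 and 1/2 = 1/2
not (p2 and p1) = not 1/2 = 1/2
p2 or not (p2 and p1) = 1/2 or 1/2 = 1/2
No assignment yields a value below 1/2, so this is the minimum.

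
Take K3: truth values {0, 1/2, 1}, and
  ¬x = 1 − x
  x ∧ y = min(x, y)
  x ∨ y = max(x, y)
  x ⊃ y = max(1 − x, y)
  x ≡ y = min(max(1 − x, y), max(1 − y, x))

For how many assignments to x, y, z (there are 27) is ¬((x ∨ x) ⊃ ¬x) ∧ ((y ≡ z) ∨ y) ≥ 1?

value 1: 4 assignments (counts)
value 1/2: 12 assignments
value 0: 11 assignments
So 4 of the 27 assignments meet the threshold.

4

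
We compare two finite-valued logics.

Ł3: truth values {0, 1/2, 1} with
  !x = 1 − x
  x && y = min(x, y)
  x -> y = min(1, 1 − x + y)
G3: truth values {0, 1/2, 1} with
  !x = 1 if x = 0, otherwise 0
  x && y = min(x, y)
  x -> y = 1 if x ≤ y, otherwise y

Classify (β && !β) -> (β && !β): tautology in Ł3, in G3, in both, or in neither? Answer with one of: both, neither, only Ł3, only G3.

both

In Ł3: every assignment gives 1 — tautology.
In G3: every assignment gives 1 — tautology.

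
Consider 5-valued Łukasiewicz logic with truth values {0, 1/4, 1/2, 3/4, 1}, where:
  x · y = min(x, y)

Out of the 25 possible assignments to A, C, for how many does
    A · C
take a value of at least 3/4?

4

value 1: 1 assignment (counts)
value 3/4: 3 assignments (counts)
value 1/2: 5 assignments
value 1/4: 7 assignments
value 0: 9 assignments
So 4 of the 25 assignments meet the threshold.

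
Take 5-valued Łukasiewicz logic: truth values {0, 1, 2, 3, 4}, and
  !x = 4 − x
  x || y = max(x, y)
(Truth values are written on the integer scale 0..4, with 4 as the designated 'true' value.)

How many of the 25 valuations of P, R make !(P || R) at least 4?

value 4: 1 assignment (counts)
value 3: 3 assignments
value 2: 5 assignments
value 1: 7 assignments
value 0: 9 assignments
So 1 of the 25 assignments meets the threshold.

1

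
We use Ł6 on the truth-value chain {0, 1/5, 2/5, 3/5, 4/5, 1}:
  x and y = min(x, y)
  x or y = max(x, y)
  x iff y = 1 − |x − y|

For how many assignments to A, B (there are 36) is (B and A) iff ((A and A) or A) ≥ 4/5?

value 1: 21 assignments (counts)
value 4/5: 5 assignments (counts)
value 3/5: 4 assignments
value 2/5: 3 assignments
value 1/5: 2 assignments
value 0: 1 assignment
So 26 of the 36 assignments meet the threshold.

26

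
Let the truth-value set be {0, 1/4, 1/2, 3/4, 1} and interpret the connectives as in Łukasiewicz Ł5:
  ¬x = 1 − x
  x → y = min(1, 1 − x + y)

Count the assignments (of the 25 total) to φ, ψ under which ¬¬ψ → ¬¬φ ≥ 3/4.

value 1: 15 assignments (counts)
value 3/4: 4 assignments (counts)
value 1/2: 3 assignments
value 1/4: 2 assignments
value 0: 1 assignment
So 19 of the 25 assignments meet the threshold.

19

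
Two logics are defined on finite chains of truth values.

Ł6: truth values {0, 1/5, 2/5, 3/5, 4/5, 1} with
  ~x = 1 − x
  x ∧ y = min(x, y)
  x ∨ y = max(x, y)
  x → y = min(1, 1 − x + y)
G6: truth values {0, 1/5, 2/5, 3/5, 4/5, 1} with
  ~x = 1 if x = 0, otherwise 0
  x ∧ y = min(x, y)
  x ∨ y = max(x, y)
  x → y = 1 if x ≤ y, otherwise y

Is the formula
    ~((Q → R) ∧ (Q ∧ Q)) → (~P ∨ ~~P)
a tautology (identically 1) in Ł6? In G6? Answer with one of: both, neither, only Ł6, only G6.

In Ł6: at P = 1/5, Q = 0, R = 0 the value is 4/5 — not a tautology.
In G6: every assignment gives 1 — tautology.

only G6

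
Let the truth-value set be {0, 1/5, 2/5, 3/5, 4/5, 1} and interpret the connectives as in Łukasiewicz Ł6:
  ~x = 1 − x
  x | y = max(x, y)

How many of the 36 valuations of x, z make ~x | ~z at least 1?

11

value 1: 11 assignments (counts)
value 4/5: 9 assignments
value 3/5: 7 assignments
value 2/5: 5 assignments
value 1/5: 3 assignments
value 0: 1 assignment
So 11 of the 36 assignments meet the threshold.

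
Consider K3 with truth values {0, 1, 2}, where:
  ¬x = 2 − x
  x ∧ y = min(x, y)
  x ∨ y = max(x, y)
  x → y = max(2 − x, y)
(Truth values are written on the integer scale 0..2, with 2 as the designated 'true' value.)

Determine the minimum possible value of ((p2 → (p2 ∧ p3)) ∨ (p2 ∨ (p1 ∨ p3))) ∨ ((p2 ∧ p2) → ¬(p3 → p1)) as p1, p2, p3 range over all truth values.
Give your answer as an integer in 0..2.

1

Take p1 = 0, p2 = 1, p3 = 0:
p2 ∧ p3 = 1 ∧ 0 = 0
p2 → (p2 ∧ p3) = 1 → 0 = 1
p1 ∨ p3 = 0 ∨ 0 = 0
p2 ∨ (p1 ∨ p3) = 1 ∨ 0 = 1
(p2 → (p2 ∧ p3)) ∨ (p2 ∨ (p1 ∨ p3)) = 1 ∨ 1 = 1
p2 ∧ p2 = 1 ∧ 1 = 1
p3 → p1 = 0 → 0 = 2
¬(p3 → p1) = ¬2 = 0
(p2 ∧ p2) → ¬(p3 → p1) = 1 → 0 = 1
((p2 → (p2 ∧ p3)) ∨ (p2 ∨ (p1 ∨ p3))) ∨ ((p2 ∧ p2) → ¬(p3 → p1)) = 1 ∨ 1 = 1
No assignment yields a value below 1, so this is the minimum.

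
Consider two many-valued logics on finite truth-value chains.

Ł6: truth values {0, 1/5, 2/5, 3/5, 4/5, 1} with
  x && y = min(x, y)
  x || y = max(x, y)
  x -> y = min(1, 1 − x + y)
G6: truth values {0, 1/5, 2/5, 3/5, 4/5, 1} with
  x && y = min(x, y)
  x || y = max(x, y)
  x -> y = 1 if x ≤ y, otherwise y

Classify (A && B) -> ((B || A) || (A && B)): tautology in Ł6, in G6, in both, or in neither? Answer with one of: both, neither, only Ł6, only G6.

both

In Ł6: every assignment gives 1 — tautology.
In G6: every assignment gives 1 — tautology.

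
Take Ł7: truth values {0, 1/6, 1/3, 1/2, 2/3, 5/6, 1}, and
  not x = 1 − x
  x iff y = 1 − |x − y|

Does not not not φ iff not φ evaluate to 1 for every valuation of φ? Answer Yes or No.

Yes

φ = 0 ↦ 1
φ = 1/6 ↦ 1
φ = 1/3 ↦ 1
φ = 1/2 ↦ 1
φ = 2/3 ↦ 1
φ = 5/6 ↦ 1
φ = 1 ↦ 1
Every assignment gives a value ≥ 1.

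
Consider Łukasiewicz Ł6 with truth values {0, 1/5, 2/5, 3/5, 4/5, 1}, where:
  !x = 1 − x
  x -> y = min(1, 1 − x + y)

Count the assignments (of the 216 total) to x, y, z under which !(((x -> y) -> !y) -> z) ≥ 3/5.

value 1: 12 assignments (counts)
value 4/5: 16 assignments (counts)
value 3/5: 20 assignments (counts)
value 2/5: 25 assignments
value 1/5: 30 assignments
value 0: 113 assignments
So 48 of the 216 assignments meet the threshold.

48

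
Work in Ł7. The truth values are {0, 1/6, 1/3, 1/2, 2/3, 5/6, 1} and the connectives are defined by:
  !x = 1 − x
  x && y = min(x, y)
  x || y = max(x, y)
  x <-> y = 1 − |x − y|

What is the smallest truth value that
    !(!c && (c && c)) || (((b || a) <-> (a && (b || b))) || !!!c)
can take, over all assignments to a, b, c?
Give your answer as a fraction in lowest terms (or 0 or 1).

1/2

Take a = 0, b = 1/2, c = 1/2:
!c = !1/2 = 1/2
c && c = 1/2 && 1/2 = 1/2
!c && (c && c) = 1/2 && 1/2 = 1/2
!(!c && (c && c)) = !1/2 = 1/2
b || a = 1/2 || 0 = 1/2
b || b = 1/2 || 1/2 = 1/2
a && (b || b) = 0 && 1/2 = 0
(b || a) <-> (a && (b || b)) = 1/2 <-> 0 = 1/2
!c = !1/2 = 1/2
!!c = !1/2 = 1/2
!!!c = !1/2 = 1/2
((b || a) <-> (a && (b || b))) || !!!c = 1/2 || 1/2 = 1/2
!(!c && (c && c)) || (((b || a) <-> (a && (b || b))) || !!!c) = 1/2 || 1/2 = 1/2
No assignment yields a value below 1/2, so this is the minimum.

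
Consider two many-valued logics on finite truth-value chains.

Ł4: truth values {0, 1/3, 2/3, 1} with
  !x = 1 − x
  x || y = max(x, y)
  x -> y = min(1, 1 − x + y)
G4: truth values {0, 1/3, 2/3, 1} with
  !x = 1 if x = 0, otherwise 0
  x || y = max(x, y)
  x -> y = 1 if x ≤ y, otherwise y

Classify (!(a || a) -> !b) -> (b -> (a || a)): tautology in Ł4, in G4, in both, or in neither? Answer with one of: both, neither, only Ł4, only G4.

In Ł4: every assignment gives 1 — tautology.
In G4: at a = 1/3, b = 2/3 the value is 1/3 — not a tautology.

only Ł4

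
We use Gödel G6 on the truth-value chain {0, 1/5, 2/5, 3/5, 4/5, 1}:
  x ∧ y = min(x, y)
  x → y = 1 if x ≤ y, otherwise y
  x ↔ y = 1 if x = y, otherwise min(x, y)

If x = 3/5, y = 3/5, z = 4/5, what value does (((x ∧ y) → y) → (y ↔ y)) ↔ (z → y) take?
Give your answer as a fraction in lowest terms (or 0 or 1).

3/5

x ∧ y = 3/5 ∧ 3/5 = 3/5
(x ∧ y) → y = 3/5 → 3/5 = 1
y ↔ y = 3/5 ↔ 3/5 = 1
((x ∧ y) → y) → (y ↔ y) = 1 → 1 = 1
z → y = 4/5 → 3/5 = 3/5
(((x ∧ y) → y) → (y ↔ y)) ↔ (z → y) = 1 ↔ 3/5 = 3/5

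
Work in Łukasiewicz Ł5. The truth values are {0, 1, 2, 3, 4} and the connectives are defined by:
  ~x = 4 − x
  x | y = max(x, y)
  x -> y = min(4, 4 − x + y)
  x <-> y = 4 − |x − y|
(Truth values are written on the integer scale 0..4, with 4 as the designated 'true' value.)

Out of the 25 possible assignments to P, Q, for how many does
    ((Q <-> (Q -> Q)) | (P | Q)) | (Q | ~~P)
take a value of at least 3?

16

value 4: 9 assignments (counts)
value 3: 7 assignments (counts)
value 2: 5 assignments
value 1: 3 assignments
value 0: 1 assignment
So 16 of the 25 assignments meet the threshold.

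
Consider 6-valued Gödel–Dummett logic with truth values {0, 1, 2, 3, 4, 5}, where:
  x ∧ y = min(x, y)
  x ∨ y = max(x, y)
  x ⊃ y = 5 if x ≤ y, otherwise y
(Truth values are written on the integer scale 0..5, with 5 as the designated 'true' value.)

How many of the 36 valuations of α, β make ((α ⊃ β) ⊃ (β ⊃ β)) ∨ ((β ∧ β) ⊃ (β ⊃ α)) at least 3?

value 5: 36 assignments (counts)
So 36 of the 36 assignments meet the threshold.

36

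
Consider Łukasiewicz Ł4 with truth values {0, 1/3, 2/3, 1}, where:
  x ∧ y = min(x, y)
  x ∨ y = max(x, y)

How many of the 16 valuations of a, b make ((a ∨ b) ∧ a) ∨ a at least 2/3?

a = 0, b = 0 ↦ 0  <
a = 0, b = 1/3 ↦ 0  <
a = 0, b = 2/3 ↦ 0  <
a = 0, b = 1 ↦ 0  <
a = 1/3, b = 0 ↦ 1/3  <
a = 1/3, b = 1/3 ↦ 1/3  <
a = 1/3, b = 2/3 ↦ 1/3  <
a = 1/3, b = 1 ↦ 1/3  <
a = 2/3, b = 0 ↦ 2/3  ≥
a = 2/3, b = 1/3 ↦ 2/3  ≥
a = 2/3, b = 2/3 ↦ 2/3  ≥
a = 2/3, b = 1 ↦ 2/3  ≥
a = 1, b = 0 ↦ 1  ≥
a = 1, b = 1/3 ↦ 1  ≥
a = 1, b = 2/3 ↦ 1  ≥
a = 1, b = 1 ↦ 1  ≥
So 8 of the 16 assignments meet the threshold.

8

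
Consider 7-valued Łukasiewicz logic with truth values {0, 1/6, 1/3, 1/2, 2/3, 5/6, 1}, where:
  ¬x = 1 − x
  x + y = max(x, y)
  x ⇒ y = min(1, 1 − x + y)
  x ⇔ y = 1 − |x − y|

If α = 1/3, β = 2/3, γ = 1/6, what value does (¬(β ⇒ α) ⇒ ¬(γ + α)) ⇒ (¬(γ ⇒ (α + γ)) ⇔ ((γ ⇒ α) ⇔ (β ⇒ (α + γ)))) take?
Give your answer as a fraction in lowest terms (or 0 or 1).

1/3

β ⇒ α = 2/3 ⇒ 1/3 = 2/3
¬(β ⇒ α) = ¬2/3 = 1/3
γ + α = 1/6 + 1/3 = 1/3
¬(γ + α) = ¬1/3 = 2/3
¬(β ⇒ α) ⇒ ¬(γ + α) = 1/3 ⇒ 2/3 = 1
α + γ = 1/3 + 1/6 = 1/3
γ ⇒ (α + γ) = 1/6 ⇒ 1/3 = 1
¬(γ ⇒ (α + γ)) = ¬1 = 0
γ ⇒ α = 1/6 ⇒ 1/3 = 1
α + γ = 1/3 + 1/6 = 1/3
β ⇒ (α + γ) = 2/3 ⇒ 1/3 = 2/3
(γ ⇒ α) ⇔ (β ⇒ (α + γ)) = 1 ⇔ 2/3 = 2/3
¬(γ ⇒ (α + γ)) ⇔ ((γ ⇒ α) ⇔ (β ⇒ (α + γ))) = 0 ⇔ 2/3 = 1/3
(¬(β ⇒ α) ⇒ ¬(γ + α)) ⇒ (¬(γ ⇒ (α + γ)) ⇔ ((γ ⇒ α) ⇔ (β ⇒ (α + γ)))) = 1 ⇒ 1/3 = 1/3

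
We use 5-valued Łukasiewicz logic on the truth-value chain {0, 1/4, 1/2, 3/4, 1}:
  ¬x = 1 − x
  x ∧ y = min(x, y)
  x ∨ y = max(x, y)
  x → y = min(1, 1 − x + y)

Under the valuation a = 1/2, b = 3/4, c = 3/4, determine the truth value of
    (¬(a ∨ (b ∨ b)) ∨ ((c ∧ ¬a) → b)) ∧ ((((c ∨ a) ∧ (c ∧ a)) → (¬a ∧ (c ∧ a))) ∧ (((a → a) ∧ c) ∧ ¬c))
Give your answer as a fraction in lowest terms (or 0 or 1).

b ∨ b = 3/4 ∨ 3/4 = 3/4
a ∨ (b ∨ b) = 1/2 ∨ 3/4 = 3/4
¬(a ∨ (b ∨ b)) = ¬3/4 = 1/4
¬a = ¬1/2 = 1/2
c ∧ ¬a = 3/4 ∧ 1/2 = 1/2
(c ∧ ¬a) → b = 1/2 → 3/4 = 1
¬(a ∨ (b ∨ b)) ∨ ((c ∧ ¬a) → b) = 1/4 ∨ 1 = 1
c ∨ a = 3/4 ∨ 1/2 = 3/4
c ∧ a = 3/4 ∧ 1/2 = 1/2
(c ∨ a) ∧ (c ∧ a) = 3/4 ∧ 1/2 = 1/2
¬a = ¬1/2 = 1/2
c ∧ a = 3/4 ∧ 1/2 = 1/2
¬a ∧ (c ∧ a) = 1/2 ∧ 1/2 = 1/2
((c ∨ a) ∧ (c ∧ a)) → (¬a ∧ (c ∧ a)) = 1/2 → 1/2 = 1
a → a = 1/2 → 1/2 = 1
(a → a) ∧ c = 1 ∧ 3/4 = 3/4
¬c = ¬3/4 = 1/4
((a → a) ∧ c) ∧ ¬c = 3/4 ∧ 1/4 = 1/4
(((c ∨ a) ∧ (c ∧ a)) → (¬a ∧ (c ∧ a))) ∧ (((a → a) ∧ c) ∧ ¬c) = 1 ∧ 1/4 = 1/4
(¬(a ∨ (b ∨ b)) ∨ ((c ∧ ¬a) → b)) ∧ ((((c ∨ a) ∧ (c ∧ a)) → (¬a ∧ (c ∧ a))) ∧ (((a → a) ∧ c) ∧ ¬c)) = 1 ∧ 1/4 = 1/4

1/4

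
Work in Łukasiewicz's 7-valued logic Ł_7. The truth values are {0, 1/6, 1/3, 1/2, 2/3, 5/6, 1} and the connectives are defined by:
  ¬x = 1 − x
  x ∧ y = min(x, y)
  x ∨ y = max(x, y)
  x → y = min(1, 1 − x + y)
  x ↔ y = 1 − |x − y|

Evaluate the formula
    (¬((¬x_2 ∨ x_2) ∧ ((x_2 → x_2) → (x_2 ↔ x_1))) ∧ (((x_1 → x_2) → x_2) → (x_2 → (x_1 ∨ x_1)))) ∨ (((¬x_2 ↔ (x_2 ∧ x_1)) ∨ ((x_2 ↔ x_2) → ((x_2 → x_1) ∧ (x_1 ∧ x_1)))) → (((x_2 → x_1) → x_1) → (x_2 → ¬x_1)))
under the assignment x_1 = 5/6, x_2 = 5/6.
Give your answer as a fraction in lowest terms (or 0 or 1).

¬x_2 = ¬5/6 = 1/6
¬x_2 ∨ x_2 = 1/6 ∨ 5/6 = 5/6
x_2 → x_2 = 5/6 → 5/6 = 1
x_2 ↔ x_1 = 5/6 ↔ 5/6 = 1
(x_2 → x_2) → (x_2 ↔ x_1) = 1 → 1 = 1
(¬x_2 ∨ x_2) ∧ ((x_2 → x_2) → (x_2 ↔ x_1)) = 5/6 ∧ 1 = 5/6
¬((¬x_2 ∨ x_2) ∧ ((x_2 → x_2) → (x_2 ↔ x_1))) = ¬5/6 = 1/6
x_1 → x_2 = 5/6 → 5/6 = 1
(x_1 → x_2) → x_2 = 1 → 5/6 = 5/6
x_1 ∨ x_1 = 5/6 ∨ 5/6 = 5/6
x_2 → (x_1 ∨ x_1) = 5/6 → 5/6 = 1
((x_1 → x_2) → x_2) → (x_2 → (x_1 ∨ x_1)) = 5/6 → 1 = 1
¬((¬x_2 ∨ x_2) ∧ ((x_2 → x_2) → (x_2 ↔ x_1))) ∧ (((x_1 → x_2) → x_2) → (x_2 → (x_1 ∨ x_1))) = 1/6 ∧ 1 = 1/6
¬x_2 = ¬5/6 = 1/6
x_2 ∧ x_1 = 5/6 ∧ 5/6 = 5/6
¬x_2 ↔ (x_2 ∧ x_1) = 1/6 ↔ 5/6 = 1/3
x_2 ↔ x_2 = 5/6 ↔ 5/6 = 1
x_2 → x_1 = 5/6 → 5/6 = 1
x_1 ∧ x_1 = 5/6 ∧ 5/6 = 5/6
(x_2 → x_1) ∧ (x_1 ∧ x_1) = 1 ∧ 5/6 = 5/6
(x_2 ↔ x_2) → ((x_2 → x_1) ∧ (x_1 ∧ x_1)) = 1 → 5/6 = 5/6
(¬x_2 ↔ (x_2 ∧ x_1)) ∨ ((x_2 ↔ x_2) → ((x_2 → x_1) ∧ (x_1 ∧ x_1))) = 1/3 ∨ 5/6 = 5/6
x_2 → x_1 = 5/6 → 5/6 = 1
(x_2 → x_1) → x_1 = 1 → 5/6 = 5/6
¬x_1 = ¬5/6 = 1/6
x_2 → ¬x_1 = 5/6 → 1/6 = 1/3
((x_2 → x_1) → x_1) → (x_2 → ¬x_1) = 5/6 → 1/3 = 1/2
((¬x_2 ↔ (x_2 ∧ x_1)) ∨ ((x_2 ↔ x_2) → ((x_2 → x_1) ∧ (x_1 ∧ x_1)))) → (((x_2 → x_1) → x_1) → (x_2 → ¬x_1)) = 5/6 → 1/2 = 2/3
(¬((¬x_2 ∨ x_2) ∧ ((x_2 → x_2) → (x_2 ↔ x_1))) ∧ (((x_1 → x_2) → x_2) → (x_2 → (x_1 ∨ x_1)))) ∨ (((¬x_2 ↔ (x_2 ∧ x_1)) ∨ ((x_2 ↔ x_2) → ((x_2 → x_1) ∧ (x_1 ∧ x_1)))) → (((x_2 → x_1) → x_1) → (x_2 → ¬x_1))) = 1/6 ∨ 2/3 = 2/3

2/3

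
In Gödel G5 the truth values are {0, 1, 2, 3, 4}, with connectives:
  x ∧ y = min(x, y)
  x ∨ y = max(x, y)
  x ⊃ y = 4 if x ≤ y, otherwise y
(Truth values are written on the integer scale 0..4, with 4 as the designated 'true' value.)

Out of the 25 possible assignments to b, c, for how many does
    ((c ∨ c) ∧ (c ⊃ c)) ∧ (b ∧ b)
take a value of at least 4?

value 4: 1 assignment (counts)
value 3: 3 assignments
value 2: 5 assignments
value 1: 7 assignments
value 0: 9 assignments
So 1 of the 25 assignments meets the threshold.

1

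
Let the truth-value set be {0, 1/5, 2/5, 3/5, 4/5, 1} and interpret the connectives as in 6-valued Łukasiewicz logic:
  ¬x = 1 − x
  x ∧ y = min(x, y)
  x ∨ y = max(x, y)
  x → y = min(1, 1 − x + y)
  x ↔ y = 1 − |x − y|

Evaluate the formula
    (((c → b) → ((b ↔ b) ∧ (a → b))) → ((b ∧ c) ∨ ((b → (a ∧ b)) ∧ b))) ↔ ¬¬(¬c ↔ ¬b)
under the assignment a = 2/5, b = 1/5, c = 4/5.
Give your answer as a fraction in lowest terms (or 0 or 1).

4/5

c → b = 4/5 → 1/5 = 2/5
b ↔ b = 1/5 ↔ 1/5 = 1
a → b = 2/5 → 1/5 = 4/5
(b ↔ b) ∧ (a → b) = 1 ∧ 4/5 = 4/5
(c → b) → ((b ↔ b) ∧ (a → b)) = 2/5 → 4/5 = 1
b ∧ c = 1/5 ∧ 4/5 = 1/5
a ∧ b = 2/5 ∧ 1/5 = 1/5
b → (a ∧ b) = 1/5 → 1/5 = 1
(b → (a ∧ b)) ∧ b = 1 ∧ 1/5 = 1/5
(b ∧ c) ∨ ((b → (a ∧ b)) ∧ b) = 1/5 ∨ 1/5 = 1/5
((c → b) → ((b ↔ b) ∧ (a → b))) → ((b ∧ c) ∨ ((b → (a ∧ b)) ∧ b)) = 1 → 1/5 = 1/5
¬c = ¬4/5 = 1/5
¬b = ¬1/5 = 4/5
¬c ↔ ¬b = 1/5 ↔ 4/5 = 2/5
¬(¬c ↔ ¬b) = ¬2/5 = 3/5
¬¬(¬c ↔ ¬b) = ¬3/5 = 2/5
(((c → b) → ((b ↔ b) ∧ (a → b))) → ((b ∧ c) ∨ ((b → (a ∧ b)) ∧ b))) ↔ ¬¬(¬c ↔ ¬b) = 1/5 ↔ 2/5 = 4/5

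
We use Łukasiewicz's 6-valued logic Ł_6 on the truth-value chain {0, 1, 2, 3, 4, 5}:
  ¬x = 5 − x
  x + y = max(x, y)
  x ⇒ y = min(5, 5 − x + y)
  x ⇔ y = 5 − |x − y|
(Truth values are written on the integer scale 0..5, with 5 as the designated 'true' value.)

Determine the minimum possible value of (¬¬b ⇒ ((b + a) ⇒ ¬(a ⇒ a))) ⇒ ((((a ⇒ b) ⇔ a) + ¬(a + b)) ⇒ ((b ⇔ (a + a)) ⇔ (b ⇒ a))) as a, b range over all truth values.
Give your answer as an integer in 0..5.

Take a = 3, b = 0:
¬b = ¬0 = 5
¬¬b = ¬5 = 0
b + a = 0 + 3 = 3
a ⇒ a = 3 ⇒ 3 = 5
¬(a ⇒ a) = ¬5 = 0
(b + a) ⇒ ¬(a ⇒ a) = 3 ⇒ 0 = 2
¬¬b ⇒ ((b + a) ⇒ ¬(a ⇒ a)) = 0 ⇒ 2 = 5
a ⇒ b = 3 ⇒ 0 = 2
(a ⇒ b) ⇔ a = 2 ⇔ 3 = 4
a + b = 3 + 0 = 3
¬(a + b) = ¬3 = 2
((a ⇒ b) ⇔ a) + ¬(a + b) = 4 + 2 = 4
a + a = 3 + 3 = 3
b ⇔ (a + a) = 0 ⇔ 3 = 2
b ⇒ a = 0 ⇒ 3 = 5
(b ⇔ (a + a)) ⇔ (b ⇒ a) = 2 ⇔ 5 = 2
(((a ⇒ b) ⇔ a) + ¬(a + b)) ⇒ ((b ⇔ (a + a)) ⇔ (b ⇒ a)) = 4 ⇒ 2 = 3
(¬¬b ⇒ ((b + a) ⇒ ¬(a ⇒ a))) ⇒ ((((a ⇒ b) ⇔ a) + ¬(a + b)) ⇒ ((b ⇔ (a + a)) ⇔ (b ⇒ a))) = 5 ⇒ 3 = 3
No assignment yields a value below 3, so this is the minimum.

3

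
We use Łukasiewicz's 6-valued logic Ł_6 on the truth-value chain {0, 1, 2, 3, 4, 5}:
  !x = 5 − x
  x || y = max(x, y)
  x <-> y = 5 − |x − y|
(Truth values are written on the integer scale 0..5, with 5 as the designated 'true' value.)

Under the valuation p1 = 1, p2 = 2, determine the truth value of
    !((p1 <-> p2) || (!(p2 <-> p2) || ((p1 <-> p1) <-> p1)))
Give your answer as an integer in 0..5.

1

p1 <-> p2 = 1 <-> 2 = 4
p2 <-> p2 = 2 <-> 2 = 5
!(p2 <-> p2) = !5 = 0
p1 <-> p1 = 1 <-> 1 = 5
(p1 <-> p1) <-> p1 = 5 <-> 1 = 1
!(p2 <-> p2) || ((p1 <-> p1) <-> p1) = 0 || 1 = 1
(p1 <-> p2) || (!(p2 <-> p2) || ((p1 <-> p1) <-> p1)) = 4 || 1 = 4
!((p1 <-> p2) || (!(p2 <-> p2) || ((p1 <-> p1) <-> p1))) = !4 = 1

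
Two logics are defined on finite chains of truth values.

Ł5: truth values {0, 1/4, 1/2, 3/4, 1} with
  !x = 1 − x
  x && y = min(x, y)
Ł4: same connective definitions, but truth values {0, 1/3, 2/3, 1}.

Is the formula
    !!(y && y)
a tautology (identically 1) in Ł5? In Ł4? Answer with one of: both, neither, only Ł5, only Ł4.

neither

In Ł5: at y = 0 the value is 0 — not a tautology.
In Ł4: at y = 0 the value is 0 — not a tautology.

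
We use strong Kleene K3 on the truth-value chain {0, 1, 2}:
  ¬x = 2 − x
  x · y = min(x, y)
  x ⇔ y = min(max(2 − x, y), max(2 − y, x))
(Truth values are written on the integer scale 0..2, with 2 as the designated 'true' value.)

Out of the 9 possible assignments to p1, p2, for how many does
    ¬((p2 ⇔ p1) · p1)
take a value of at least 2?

p1 = 0, p2 = 0 ↦ 2  ≥
p1 = 0, p2 = 1 ↦ 2  ≥
p1 = 0, p2 = 2 ↦ 2  ≥
p1 = 1, p2 = 0 ↦ 1  <
p1 = 1, p2 = 1 ↦ 1  <
p1 = 1, p2 = 2 ↦ 1  <
p1 = 2, p2 = 0 ↦ 2  ≥
p1 = 2, p2 = 1 ↦ 1  <
p1 = 2, p2 = 2 ↦ 0  <
So 4 of the 9 assignments meet the threshold.

4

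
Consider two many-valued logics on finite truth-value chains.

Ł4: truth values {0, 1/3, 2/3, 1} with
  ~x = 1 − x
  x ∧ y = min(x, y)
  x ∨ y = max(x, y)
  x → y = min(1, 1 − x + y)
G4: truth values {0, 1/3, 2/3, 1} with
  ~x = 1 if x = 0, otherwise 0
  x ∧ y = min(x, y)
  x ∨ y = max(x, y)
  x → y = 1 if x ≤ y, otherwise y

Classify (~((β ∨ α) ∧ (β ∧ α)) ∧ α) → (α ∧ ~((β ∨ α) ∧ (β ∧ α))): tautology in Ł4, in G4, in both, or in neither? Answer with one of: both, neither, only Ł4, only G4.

In Ł4: every assignment gives 1 — tautology.
In G4: every assignment gives 1 — tautology.

both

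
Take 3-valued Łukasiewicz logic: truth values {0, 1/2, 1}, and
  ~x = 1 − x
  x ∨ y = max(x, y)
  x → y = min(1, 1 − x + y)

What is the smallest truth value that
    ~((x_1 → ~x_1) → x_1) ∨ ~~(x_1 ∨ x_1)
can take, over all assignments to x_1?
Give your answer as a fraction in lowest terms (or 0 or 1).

1/2

Take x_1 = 1/2:
~x_1 = ~1/2 = 1/2
x_1 → ~x_1 = 1/2 → 1/2 = 1
(x_1 → ~x_1) → x_1 = 1 → 1/2 = 1/2
~((x_1 → ~x_1) → x_1) = ~1/2 = 1/2
x_1 ∨ x_1 = 1/2 ∨ 1/2 = 1/2
~(x_1 ∨ x_1) = ~1/2 = 1/2
~~(x_1 ∨ x_1) = ~1/2 = 1/2
~((x_1 → ~x_1) → x_1) ∨ ~~(x_1 ∨ x_1) = 1/2 ∨ 1/2 = 1/2
No assignment yields a value below 1/2, so this is the minimum.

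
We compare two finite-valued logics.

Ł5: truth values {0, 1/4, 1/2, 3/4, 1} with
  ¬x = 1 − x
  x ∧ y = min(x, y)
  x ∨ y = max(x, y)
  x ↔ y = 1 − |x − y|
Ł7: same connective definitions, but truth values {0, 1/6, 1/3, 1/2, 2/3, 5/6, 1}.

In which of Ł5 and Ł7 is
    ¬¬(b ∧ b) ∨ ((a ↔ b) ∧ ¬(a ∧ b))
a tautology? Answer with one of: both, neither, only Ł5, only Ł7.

In Ł5: at a = 0, b = 1/4 the value is 3/4 — not a tautology.
In Ł7: at a = 0, b = 1/6 the value is 5/6 — not a tautology.

neither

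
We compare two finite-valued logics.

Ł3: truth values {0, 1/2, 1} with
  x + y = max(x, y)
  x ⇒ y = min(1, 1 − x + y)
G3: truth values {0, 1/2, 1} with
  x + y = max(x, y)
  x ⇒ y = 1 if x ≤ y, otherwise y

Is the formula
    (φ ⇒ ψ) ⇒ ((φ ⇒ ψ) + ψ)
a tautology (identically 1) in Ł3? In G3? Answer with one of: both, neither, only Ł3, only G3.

both

In Ł3: every assignment gives 1 — tautology.
In G3: every assignment gives 1 — tautology.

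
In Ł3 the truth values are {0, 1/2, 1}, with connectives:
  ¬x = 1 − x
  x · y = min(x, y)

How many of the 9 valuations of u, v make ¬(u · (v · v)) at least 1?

u = 0, v = 0 ↦ 1  ≥
u = 0, v = 1/2 ↦ 1  ≥
u = 0, v = 1 ↦ 1  ≥
u = 1/2, v = 0 ↦ 1  ≥
u = 1/2, v = 1/2 ↦ 1/2  <
u = 1/2, v = 1 ↦ 1/2  <
u = 1, v = 0 ↦ 1  ≥
u = 1, v = 1/2 ↦ 1/2  <
u = 1, v = 1 ↦ 0  <
So 5 of the 9 assignments meet the threshold.

5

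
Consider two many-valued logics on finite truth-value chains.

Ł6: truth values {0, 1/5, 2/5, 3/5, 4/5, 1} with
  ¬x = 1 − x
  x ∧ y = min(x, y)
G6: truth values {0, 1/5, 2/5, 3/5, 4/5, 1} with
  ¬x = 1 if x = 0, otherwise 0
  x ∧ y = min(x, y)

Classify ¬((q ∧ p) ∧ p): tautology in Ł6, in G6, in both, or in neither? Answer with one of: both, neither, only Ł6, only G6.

neither

In Ł6: at p = 1/5, q = 1/5 the value is 4/5 — not a tautology.
In G6: at p = 1/5, q = 1/5 the value is 0 — not a tautology.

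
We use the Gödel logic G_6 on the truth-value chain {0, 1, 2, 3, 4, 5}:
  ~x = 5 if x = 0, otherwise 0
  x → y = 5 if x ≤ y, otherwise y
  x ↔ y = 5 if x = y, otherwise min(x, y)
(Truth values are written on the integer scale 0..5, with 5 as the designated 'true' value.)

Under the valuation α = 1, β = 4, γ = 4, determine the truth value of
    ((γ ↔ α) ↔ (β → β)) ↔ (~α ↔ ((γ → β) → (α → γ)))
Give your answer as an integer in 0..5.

0

γ ↔ α = 4 ↔ 1 = 1
β → β = 4 → 4 = 5
(γ ↔ α) ↔ (β → β) = 1 ↔ 5 = 1
~α = ~1 = 0
γ → β = 4 → 4 = 5
α → γ = 1 → 4 = 5
(γ → β) → (α → γ) = 5 → 5 = 5
~α ↔ ((γ → β) → (α → γ)) = 0 ↔ 5 = 0
((γ ↔ α) ↔ (β → β)) ↔ (~α ↔ ((γ → β) → (α → γ))) = 1 ↔ 0 = 0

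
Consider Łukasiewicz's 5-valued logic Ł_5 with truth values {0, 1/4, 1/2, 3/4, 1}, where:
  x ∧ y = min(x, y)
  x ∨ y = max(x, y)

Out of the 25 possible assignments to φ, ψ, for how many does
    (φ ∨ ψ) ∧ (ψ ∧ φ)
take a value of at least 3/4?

value 1: 1 assignment (counts)
value 3/4: 3 assignments (counts)
value 1/2: 5 assignments
value 1/4: 7 assignments
value 0: 9 assignments
So 4 of the 25 assignments meet the threshold.

4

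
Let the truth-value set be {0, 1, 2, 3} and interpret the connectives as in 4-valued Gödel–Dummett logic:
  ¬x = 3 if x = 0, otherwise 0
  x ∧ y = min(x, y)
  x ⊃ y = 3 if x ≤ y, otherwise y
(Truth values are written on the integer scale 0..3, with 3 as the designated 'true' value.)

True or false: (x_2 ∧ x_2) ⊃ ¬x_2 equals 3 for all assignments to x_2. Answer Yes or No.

No

Counterexample: take x_2 = 1.
x_2 ∧ x_2 = 1 ∧ 1 = 1
¬x_2 = ¬1 = 0
(x_2 ∧ x_2) ⊃ ¬x_2 = 1 ⊃ 0 = 0
This gives 0 ≠ 3.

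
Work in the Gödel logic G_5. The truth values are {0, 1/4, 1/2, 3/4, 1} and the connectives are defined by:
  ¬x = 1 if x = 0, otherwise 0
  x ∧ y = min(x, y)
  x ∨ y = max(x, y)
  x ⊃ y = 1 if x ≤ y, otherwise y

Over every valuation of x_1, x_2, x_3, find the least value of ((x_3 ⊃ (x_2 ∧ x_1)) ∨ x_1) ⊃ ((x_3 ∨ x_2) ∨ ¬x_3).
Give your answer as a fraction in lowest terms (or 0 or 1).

1/4

Take x_1 = 1/4, x_2 = 1/4, x_3 = 1/4:
x_2 ∧ x_1 = 1/4 ∧ 1/4 = 1/4
x_3 ⊃ (x_2 ∧ x_1) = 1/4 ⊃ 1/4 = 1
(x_3 ⊃ (x_2 ∧ x_1)) ∨ x_1 = 1 ∨ 1/4 = 1
x_3 ∨ x_2 = 1/4 ∨ 1/4 = 1/4
¬x_3 = ¬1/4 = 0
(x_3 ∨ x_2) ∨ ¬x_3 = 1/4 ∨ 0 = 1/4
((x_3 ⊃ (x_2 ∧ x_1)) ∨ x_1) ⊃ ((x_3 ∨ x_2) ∨ ¬x_3) = 1 ⊃ 1/4 = 1/4
No assignment yields a value below 1/4, so this is the minimum.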